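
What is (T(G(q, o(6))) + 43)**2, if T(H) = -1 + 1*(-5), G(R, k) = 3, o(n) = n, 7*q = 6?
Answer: 1369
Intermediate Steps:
q = 6/7 (q = (1/7)*6 = 6/7 ≈ 0.85714)
T(H) = -6 (T(H) = -1 - 5 = -6)
(T(G(q, o(6))) + 43)**2 = (-6 + 43)**2 = 37**2 = 1369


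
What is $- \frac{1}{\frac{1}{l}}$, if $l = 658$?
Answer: $-658$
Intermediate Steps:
$- \frac{1}{\frac{1}{l}} = - \frac{1}{\frac{1}{658}} = \left(-1\right) 658 = -658$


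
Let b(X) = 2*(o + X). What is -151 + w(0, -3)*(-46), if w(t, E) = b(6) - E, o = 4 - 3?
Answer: -933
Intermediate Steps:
o = 1
b(X) = 2 + 2*X (b(X) = 2*(1 + X) = 2 + 2*X)
w(t, E) = 14 - E (w(t, E) = (2 + 2*6) - E = (2 + 12) - E = 14 - E)
-151 + w(0, -3)*(-46) = -151 + (14 - 1*(-3))*(-46) = -151 + (14 + 3)*(-46) = -151 + 17*(-46) = -151 - 782 = -933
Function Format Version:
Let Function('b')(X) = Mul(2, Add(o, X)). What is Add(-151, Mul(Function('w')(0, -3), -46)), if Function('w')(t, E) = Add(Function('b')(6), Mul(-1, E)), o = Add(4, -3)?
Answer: -933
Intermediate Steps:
o = 1
Function('b')(X) = Add(2, Mul(2, X)) (Function('b')(X) = Mul(2, Add(1, X)) = Add(2, Mul(2, X)))
Function('w')(t, E) = Add(14, Mul(-1, E)) (Function('w')(t, E) = Add(Add(2, Mul(2, 6)), Mul(-1, E)) = Add(Add(2, 12), Mul(-1, E)) = Add(14, Mul(-1, E)))
Add(-151, Mul(Function('w')(0, -3), -46)) = Add(-151, Mul(Add(14, Mul(-1, -3)), -46)) = Add(-151, Mul(Add(14, 3), -46)) = Add(-151, Mul(17, -46)) = Add(-151, -782) = -933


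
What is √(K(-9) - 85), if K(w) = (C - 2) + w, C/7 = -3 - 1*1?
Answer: 2*I*√31 ≈ 11.136*I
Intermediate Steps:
C = -28 (C = 7*(-3 - 1*1) = 7*(-3 - 1) = 7*(-4) = -28)
K(w) = -30 + w (K(w) = (-28 - 2) + w = -30 + w)
√(K(-9) - 85) = √((-30 - 9) - 85) = √(-39 - 85) = √(-124) = 2*I*√31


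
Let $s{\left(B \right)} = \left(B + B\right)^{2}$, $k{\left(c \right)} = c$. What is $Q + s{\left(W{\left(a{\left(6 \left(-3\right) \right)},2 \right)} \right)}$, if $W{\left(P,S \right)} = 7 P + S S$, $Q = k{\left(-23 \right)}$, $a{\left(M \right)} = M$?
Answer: $59513$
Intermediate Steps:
$Q = -23$
$W{\left(P,S \right)} = S^{2} + 7 P$ ($W{\left(P,S \right)} = 7 P + S^{2} = S^{2} + 7 P$)
$s{\left(B \right)} = 4 B^{2}$ ($s{\left(B \right)} = \left(2 B\right)^{2} = 4 B^{2}$)
$Q + s{\left(W{\left(a{\left(6 \left(-3\right) \right)},2 \right)} \right)} = -23 + 4 \left(2^{2} + 7 \cdot 6 \left(-3\right)\right)^{2} = -23 + 4 \left(4 + 7 \left(-18\right)\right)^{2} = -23 + 4 \left(4 - 126\right)^{2} = -23 + 4 \left(-122\right)^{2} = -23 + 4 \cdot 14884 = -23 + 59536 = 59513$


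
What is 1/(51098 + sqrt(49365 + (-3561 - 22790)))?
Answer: 25549/1305491295 - sqrt(23014)/2610982590 ≈ 1.9512e-5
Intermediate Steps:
1/(51098 + sqrt(49365 + (-3561 - 22790))) = 1/(51098 + sqrt(49365 - 26351)) = 1/(51098 + sqrt(23014))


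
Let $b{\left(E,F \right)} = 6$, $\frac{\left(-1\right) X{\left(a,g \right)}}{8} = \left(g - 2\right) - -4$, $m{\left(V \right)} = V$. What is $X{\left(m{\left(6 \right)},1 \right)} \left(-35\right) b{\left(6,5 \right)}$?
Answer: $5040$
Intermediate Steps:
$X{\left(a,g \right)} = -16 - 8 g$ ($X{\left(a,g \right)} = - 8 \left(\left(g - 2\right) - -4\right) = - 8 \left(\left(-2 + g\right) + 4\right) = - 8 \left(2 + g\right) = -16 - 8 g$)
$X{\left(m{\left(6 \right)},1 \right)} \left(-35\right) b{\left(6,5 \right)} = \left(-16 - 8\right) \left(-35\right) 6 = \left(-24\right) \left(-35\right) 6 = 840 \cdot 6 = 5040$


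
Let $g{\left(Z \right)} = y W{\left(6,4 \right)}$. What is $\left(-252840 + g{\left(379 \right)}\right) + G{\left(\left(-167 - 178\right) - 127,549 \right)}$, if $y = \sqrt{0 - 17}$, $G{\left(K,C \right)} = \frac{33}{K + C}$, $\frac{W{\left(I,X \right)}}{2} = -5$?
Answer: $- \frac{1769877}{7} - 10 i \sqrt{17} \approx -2.5284 \cdot 10^{5} - 41.231 i$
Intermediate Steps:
$W{\left(I,X \right)} = -10$ ($W{\left(I,X \right)} = 2 \left(-5\right) = -10$)
$G{\left(K,C \right)} = \frac{33}{C + K}$
$y = i \sqrt{17}$ ($y = \sqrt{-17} = i \sqrt{17} \approx 4.1231 i$)
$g{\left(Z \right)} = - 10 i \sqrt{17}$ ($g{\left(Z \right)} = i \sqrt{17} \left(-10\right) = - 10 i \sqrt{17}$)
$\left(-252840 + g{\left(379 \right)}\right) + G{\left(\left(-167 - 178\right) - 127,549 \right)} = \left(-252840 - 10 i \sqrt{17}\right) + \frac{33}{549 - 472} = \left(-252840 - 10 i \sqrt{17}\right) + \frac{33}{77} = \left(-252840 - 10 i \sqrt{17}\right) + 33 \cdot \frac{1}{77} = \left(-252840 - 10 i \sqrt{17}\right) + \frac{3}{7} = - \frac{1769877}{7} - 10 i \sqrt{17}$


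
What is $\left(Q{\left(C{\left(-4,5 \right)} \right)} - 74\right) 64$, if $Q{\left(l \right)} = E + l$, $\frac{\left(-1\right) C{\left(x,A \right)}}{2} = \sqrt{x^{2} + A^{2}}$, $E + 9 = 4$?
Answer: $-5056 - 128 \sqrt{41} \approx -5875.6$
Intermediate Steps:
$E = -5$ ($E = -9 + 4 = -5$)
$C{\left(x,A \right)} = - 2 \sqrt{A^{2} + x^{2}}$ ($C{\left(x,A \right)} = - 2 \sqrt{x^{2} + A^{2}} = - 2 \sqrt{A^{2} + x^{2}}$)
$Q{\left(l \right)} = -5 + l$
$\left(Q{\left(C{\left(-4,5 \right)} \right)} - 74\right) 64 = \left(\left(-5 - 2 \sqrt{5^{2} + \left(-4\right)^{2}}\right) - 74\right) 64 = \left(\left(-5 - 2 \sqrt{25 + 16}\right) - 74\right) 64 = \left(\left(-5 - 2 \sqrt{41}\right) - 74\right) 64 = \left(-79 - 2 \sqrt{41}\right) 64 = -5056 - 128 \sqrt{41}$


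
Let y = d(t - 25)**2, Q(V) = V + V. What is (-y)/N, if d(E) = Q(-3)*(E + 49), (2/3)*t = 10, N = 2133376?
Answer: -13689/533344 ≈ -0.025666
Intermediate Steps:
t = 15 (t = (3/2)*10 = 15)
Q(V) = 2*V
d(E) = -294 - 6*E (d(E) = (2*(-3))*(E + 49) = -6*(49 + E) = -294 - 6*E)
y = 54756 (y = (-294 - 6*(15 - 25))**2 = (-294 - 6*(-10))**2 = (-294 + 60)**2 = (-234)**2 = 54756)
(-y)/N = -1*54756/2133376 = -54756*1/2133376 = -13689/533344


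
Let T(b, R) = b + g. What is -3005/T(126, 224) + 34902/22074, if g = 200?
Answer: -9159053/1199354 ≈ -7.6367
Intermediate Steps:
T(b, R) = 200 + b (T(b, R) = b + 200 = 200 + b)
-3005/T(126, 224) + 34902/22074 = -3005/(200 + 126) + 34902/22074 = -3005/326 + 34902*(1/22074) = -3005*1/326 + 5817/3679 = -3005/326 + 5817/3679 = -9159053/1199354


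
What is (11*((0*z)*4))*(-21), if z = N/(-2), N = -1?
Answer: 0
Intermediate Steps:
z = ½ (z = -1/(-2) = -1*(-½) = ½ ≈ 0.50000)
(11*((0*z)*4))*(-21) = (11*((0*(½))*4))*(-21) = (11*(0*4))*(-21) = (11*0)*(-21) = 0*(-21) = 0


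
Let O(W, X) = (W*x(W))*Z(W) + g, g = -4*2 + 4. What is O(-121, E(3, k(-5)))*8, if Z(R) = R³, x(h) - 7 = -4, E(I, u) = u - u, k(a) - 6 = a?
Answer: 5144613112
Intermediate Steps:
k(a) = 6 + a
E(I, u) = 0
x(h) = 3 (x(h) = 7 - 4 = 3)
g = -4 (g = -8 + 4 = -4)
O(W, X) = -4 + 3*W⁴ (O(W, X) = (W*3)*W³ - 4 = (3*W)*W³ - 4 = 3*W⁴ - 4 = -4 + 3*W⁴)
O(-121, E(3, k(-5)))*8 = (-4 + 3*(-121)⁴)*8 = (-4 + 3*214358881)*8 = (-4 + 643076643)*8 = 643076639*8 = 5144613112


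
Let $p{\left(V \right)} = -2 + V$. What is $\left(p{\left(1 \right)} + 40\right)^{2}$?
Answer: $1521$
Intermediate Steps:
$\left(p{\left(1 \right)} + 40\right)^{2} = \left(\left(-2 + 1\right) + 40\right)^{2} = \left(-1 + 40\right)^{2} = 39^{2} = 1521$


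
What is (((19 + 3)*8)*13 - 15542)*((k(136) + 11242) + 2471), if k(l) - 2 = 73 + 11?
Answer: -182891946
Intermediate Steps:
k(l) = 86 (k(l) = 2 + (73 + 11) = 2 + 84 = 86)
(((19 + 3)*8)*13 - 15542)*((k(136) + 11242) + 2471) = (((19 + 3)*8)*13 - 15542)*((86 + 11242) + 2471) = ((22*8)*13 - 15542)*(11328 + 2471) = (176*13 - 15542)*13799 = (2288 - 15542)*13799 = -13254*13799 = -182891946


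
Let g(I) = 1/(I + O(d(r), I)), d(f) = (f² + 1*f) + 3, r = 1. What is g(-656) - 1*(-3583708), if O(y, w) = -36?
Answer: 2479925935/692 ≈ 3.5837e+6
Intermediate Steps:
d(f) = 3 + f + f² (d(f) = (f² + f) + 3 = (f + f²) + 3 = 3 + f + f²)
g(I) = 1/(-36 + I) (g(I) = 1/(I - 36) = 1/(-36 + I))
g(-656) - 1*(-3583708) = 1/(-36 - 656) - 1*(-3583708) = 1/(-692) + 3583708 = -1/692 + 3583708 = 2479925935/692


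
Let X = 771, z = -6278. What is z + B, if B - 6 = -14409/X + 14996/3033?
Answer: -4899618359/779481 ≈ -6285.7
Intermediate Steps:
B = -6036641/779481 (B = 6 + (-14409/771 + 14996/3033) = 6 + (-14409*1/771 + 14996*(1/3033)) = 6 + (-4803/257 + 14996/3033) = 6 - 10713527/779481 = -6036641/779481 ≈ -7.7444)
z + B = -6278 - 6036641/779481 = -4899618359/779481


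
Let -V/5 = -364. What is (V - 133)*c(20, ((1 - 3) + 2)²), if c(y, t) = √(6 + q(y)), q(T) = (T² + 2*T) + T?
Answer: 1687*√466 ≈ 36417.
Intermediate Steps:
V = 1820 (V = -5*(-364) = 1820)
q(T) = T² + 3*T
c(y, t) = √(6 + y*(3 + y))
(V - 133)*c(20, ((1 - 3) + 2)²) = (1820 - 133)*√(6 + 20*(3 + 20)) = 1687*√(6 + 20*23) = 1687*√(6 + 460) = 1687*√466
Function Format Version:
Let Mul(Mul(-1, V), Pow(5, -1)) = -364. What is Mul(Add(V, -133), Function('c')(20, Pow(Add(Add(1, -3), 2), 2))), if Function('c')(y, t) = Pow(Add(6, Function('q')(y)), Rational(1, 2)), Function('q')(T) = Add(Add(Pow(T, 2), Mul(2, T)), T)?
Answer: Mul(1687, Pow(466, Rational(1, 2))) ≈ 36417.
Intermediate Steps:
V = 1820 (V = Mul(-5, -364) = 1820)
Function('q')(T) = Add(Pow(T, 2), Mul(3, T))
Function('c')(y, t) = Pow(Add(6, Mul(y, Add(3, y))), Rational(1, 2))
Mul(Add(V, -133), Function('c')(20, Pow(Add(Add(1, -3), 2), 2))) = Mul(Add(1820, -133), Pow(Add(6, Mul(20, Add(3, 20))), Rational(1, 2))) = Mul(1687, Pow(Add(6, Mul(20, 23)), Rational(1, 2))) = Mul(1687, Pow(Add(6, 460), Rational(1, 2))) = Mul(1687, Pow(466, Rational(1, 2)))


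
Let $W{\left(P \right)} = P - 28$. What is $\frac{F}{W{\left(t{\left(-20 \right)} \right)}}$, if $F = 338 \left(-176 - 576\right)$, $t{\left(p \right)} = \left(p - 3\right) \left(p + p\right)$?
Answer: $- \frac{63544}{223} \approx -284.95$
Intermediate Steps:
$t{\left(p \right)} = 2 p \left(-3 + p\right)$ ($t{\left(p \right)} = \left(-3 + p\right) 2 p = 2 p \left(-3 + p\right)$)
$W{\left(P \right)} = -28 + P$
$F = -254176$ ($F = 338 \left(-176 - 576\right) = 338 \left(-752\right) = -254176$)
$\frac{F}{W{\left(t{\left(-20 \right)} \right)}} = - \frac{254176}{-28 + 2 \left(-20\right) \left(-3 - 20\right)} = - \frac{254176}{-28 + 2 \left(-20\right) \left(-23\right)} = - \frac{254176}{-28 + 920} = - \frac{254176}{892} = \left(-254176\right) \frac{1}{892} = - \frac{63544}{223}$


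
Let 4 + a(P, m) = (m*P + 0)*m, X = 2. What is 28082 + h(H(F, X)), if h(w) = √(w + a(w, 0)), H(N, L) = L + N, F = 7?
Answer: 28082 + √5 ≈ 28084.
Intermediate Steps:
a(P, m) = -4 + P*m² (a(P, m) = -4 + (m*P + 0)*m = -4 + (P*m + 0)*m = -4 + (P*m)*m = -4 + P*m²)
h(w) = √(-4 + w) (h(w) = √(w + (-4 + w*0²)) = √(w + (-4 + w*0)) = √(w + (-4 + 0)) = √(w - 4) = √(-4 + w))
28082 + h(H(F, X)) = 28082 + √(-4 + (2 + 7)) = 28082 + √(-4 + 9) = 28082 + √5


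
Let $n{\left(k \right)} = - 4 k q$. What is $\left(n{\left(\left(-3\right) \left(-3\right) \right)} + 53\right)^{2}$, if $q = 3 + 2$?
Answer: $16129$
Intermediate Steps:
$q = 5$
$n{\left(k \right)} = - 20 k$ ($n{\left(k \right)} = - 4 k 5 = - 20 k$)
$\left(n{\left(\left(-3\right) \left(-3\right) \right)} + 53\right)^{2} = \left(- 20 \left(\left(-3\right) \left(-3\right)\right) + 53\right)^{2} = \left(\left(-20\right) 9 + 53\right)^{2} = \left(-180 + 53\right)^{2} = \left(-127\right)^{2} = 16129$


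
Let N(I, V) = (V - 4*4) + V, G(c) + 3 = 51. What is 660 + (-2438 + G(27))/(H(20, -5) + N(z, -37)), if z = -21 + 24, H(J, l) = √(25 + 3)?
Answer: 1385655/2018 + 1195*√7/2018 ≈ 688.21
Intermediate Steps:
H(J, l) = 2*√7 (H(J, l) = √28 = 2*√7)
G(c) = 48 (G(c) = -3 + 51 = 48)
z = 3
N(I, V) = -16 + 2*V (N(I, V) = (V - 16) + V = (-16 + V) + V = -16 + 2*V)
660 + (-2438 + G(27))/(H(20, -5) + N(z, -37)) = 660 + (-2438 + 48)/(2*√7 + (-16 + 2*(-37))) = 660 - 2390/(2*√7 + (-16 - 74)) = 660 - 2390/(2*√7 - 90) = 660 - 2390/(-90 + 2*√7)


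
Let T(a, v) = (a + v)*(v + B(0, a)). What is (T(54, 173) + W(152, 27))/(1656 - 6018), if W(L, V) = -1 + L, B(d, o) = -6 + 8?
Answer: -6646/727 ≈ -9.1417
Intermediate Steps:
B(d, o) = 2
T(a, v) = (2 + v)*(a + v) (T(a, v) = (a + v)*(v + 2) = (a + v)*(2 + v) = (2 + v)*(a + v))
(T(54, 173) + W(152, 27))/(1656 - 6018) = ((173² + 2*54 + 2*173 + 54*173) + (-1 + 152))/(1656 - 6018) = ((29929 + 108 + 346 + 9342) + 151)/(-4362) = (39725 + 151)*(-1/4362) = 39876*(-1/4362) = -6646/727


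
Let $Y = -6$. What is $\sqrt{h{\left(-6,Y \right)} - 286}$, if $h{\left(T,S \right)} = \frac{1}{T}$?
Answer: $\frac{i \sqrt{10302}}{6} \approx 16.916 i$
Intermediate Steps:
$\sqrt{h{\left(-6,Y \right)} - 286} = \sqrt{\frac{1}{-6} - 286} = \sqrt{- \frac{1}{6} - 286} = \sqrt{- \frac{1717}{6}} = \frac{i \sqrt{10302}}{6}$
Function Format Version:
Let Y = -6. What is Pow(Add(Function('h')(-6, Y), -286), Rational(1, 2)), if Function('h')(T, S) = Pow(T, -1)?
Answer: Mul(Rational(1, 6), I, Pow(10302, Rational(1, 2))) ≈ Mul(16.916, I)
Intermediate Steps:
Pow(Add(Function('h')(-6, Y), -286), Rational(1, 2)) = Pow(Add(Pow(-6, -1), -286), Rational(1, 2)) = Pow(Add(Rational(-1, 6), -286), Rational(1, 2)) = Pow(Rational(-1717, 6), Rational(1, 2)) = Mul(Rational(1, 6), I, Pow(10302, Rational(1, 2)))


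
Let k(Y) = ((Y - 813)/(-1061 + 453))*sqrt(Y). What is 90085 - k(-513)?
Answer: 90085 - 1989*I*sqrt(57)/304 ≈ 90085.0 - 49.397*I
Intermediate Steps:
k(Y) = sqrt(Y)*(813/608 - Y/608) (k(Y) = ((-813 + Y)/(-608))*sqrt(Y) = ((-813 + Y)*(-1/608))*sqrt(Y) = (813/608 - Y/608)*sqrt(Y) = sqrt(Y)*(813/608 - Y/608))
90085 - k(-513) = 90085 - sqrt(-513)*(813 - 1*(-513))/608 = 90085 - 3*I*sqrt(57)*(813 + 513)/608 = 90085 - 3*I*sqrt(57)*1326/608 = 90085 - 1989*I*sqrt(57)/304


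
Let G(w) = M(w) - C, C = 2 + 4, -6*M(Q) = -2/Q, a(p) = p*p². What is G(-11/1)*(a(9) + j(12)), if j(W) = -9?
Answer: -47760/11 ≈ -4341.8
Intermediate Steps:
a(p) = p³
M(Q) = 1/(3*Q) (M(Q) = -(-1)/(3*Q) = 1/(3*Q))
C = 6
G(w) = -6 + 1/(3*w) (G(w) = 1/(3*w) - 1*6 = 1/(3*w) - 6 = -6 + 1/(3*w))
G(-11/1)*(a(9) + j(12)) = (-6 + 1/(3*((-11/1))))*(9³ - 9) = (-6 + 1/(3*((-11*1))))*(729 - 9) = (-6 + (⅓)/(-11))*720 = (-6 + (⅓)*(-1/11))*720 = (-6 - 1/33)*720 = -199/33*720 = -47760/11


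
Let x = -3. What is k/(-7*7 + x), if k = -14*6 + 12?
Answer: 18/13 ≈ 1.3846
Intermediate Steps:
k = -72 (k = -84 + 12 = -72)
k/(-7*7 + x) = -72/(-7*7 - 3) = -72/(-49 - 3) = -72/(-52) = -72*(-1/52) = 18/13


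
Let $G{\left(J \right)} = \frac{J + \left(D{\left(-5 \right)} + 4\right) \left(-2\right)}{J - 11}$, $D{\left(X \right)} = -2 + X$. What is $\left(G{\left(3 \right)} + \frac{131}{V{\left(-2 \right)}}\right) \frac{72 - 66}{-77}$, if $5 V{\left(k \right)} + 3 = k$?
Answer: $\frac{453}{44} \approx 10.295$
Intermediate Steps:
$V{\left(k \right)} = - \frac{3}{5} + \frac{k}{5}$
$G{\left(J \right)} = \frac{6 + J}{-11 + J}$ ($G{\left(J \right)} = \frac{J + \left(\left(-2 - 5\right) + 4\right) \left(-2\right)}{J - 11} = \frac{J + \left(-7 + 4\right) \left(-2\right)}{-11 + J} = \frac{J - -6}{-11 + J} = \frac{J + 6}{-11 + J} = \frac{6 + J}{-11 + J}$)
$\left(G{\left(3 \right)} + \frac{131}{V{\left(-2 \right)}}\right) \frac{72 - 66}{-77} = \left(\frac{6 + 3}{-11 + 3} + \frac{131}{- \frac{3}{5} + \frac{1}{5} \left(-2\right)}\right) \frac{72 - 66}{-77} = \left(\frac{1}{-8} \cdot 9 + \frac{131}{- \frac{3}{5} - \frac{2}{5}}\right) 6 \left(- \frac{1}{77}\right) = \left(\left(- \frac{1}{8}\right) 9 + \frac{131}{-1}\right) \left(- \frac{6}{77}\right) = \left(- \frac{9}{8} + 131 \left(-1\right)\right) \left(- \frac{6}{77}\right) = \left(- \frac{9}{8} - 131\right) \left(- \frac{6}{77}\right) = \left(- \frac{1057}{8}\right) \left(- \frac{6}{77}\right) = \frac{453}{44}$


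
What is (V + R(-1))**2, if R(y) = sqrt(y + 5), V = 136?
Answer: 19044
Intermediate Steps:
R(y) = sqrt(5 + y)
(V + R(-1))**2 = (136 + sqrt(5 - 1))**2 = (136 + sqrt(4))**2 = (136 + 2)**2 = 138**2 = 19044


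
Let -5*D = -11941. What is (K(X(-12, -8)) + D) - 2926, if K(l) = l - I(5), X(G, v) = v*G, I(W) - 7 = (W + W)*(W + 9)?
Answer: -2944/5 ≈ -588.80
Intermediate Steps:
D = 11941/5 (D = -⅕*(-11941) = 11941/5 ≈ 2388.2)
I(W) = 7 + 2*W*(9 + W) (I(W) = 7 + (W + W)*(W + 9) = 7 + (2*W)*(9 + W) = 7 + 2*W*(9 + W))
X(G, v) = G*v
K(l) = -147 + l (K(l) = l - (7 + 2*5² + 18*5) = l - (7 + 2*25 + 90) = l - (7 + 50 + 90) = l - 1*147 = l - 147 = -147 + l)
(K(X(-12, -8)) + D) - 2926 = ((-147 - 12*(-8)) + 11941/5) - 2926 = ((-147 + 96) + 11941/5) - 2926 = (-51 + 11941/5) - 2926 = 11686/5 - 2926 = -2944/5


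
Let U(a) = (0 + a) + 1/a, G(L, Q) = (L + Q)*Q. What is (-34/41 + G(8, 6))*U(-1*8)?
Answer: -110825/164 ≈ -675.76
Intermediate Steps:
G(L, Q) = Q*(L + Q)
U(a) = a + 1/a
(-34/41 + G(8, 6))*U(-1*8) = (-34/41 + 6*(8 + 6))*(-1*8 + 1/(-1*8)) = (-34*1/41 + 6*14)*(-8 + 1/(-8)) = (-34/41 + 84)*(-8 - ⅛) = (3410/41)*(-65/8) = -110825/164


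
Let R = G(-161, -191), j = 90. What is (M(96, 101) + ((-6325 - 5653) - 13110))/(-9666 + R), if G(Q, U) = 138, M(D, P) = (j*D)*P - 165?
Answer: -847387/9528 ≈ -88.937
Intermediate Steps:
M(D, P) = -165 + 90*D*P (M(D, P) = (90*D)*P - 165 = 90*D*P - 165 = -165 + 90*D*P)
R = 138
(M(96, 101) + ((-6325 - 5653) - 13110))/(-9666 + R) = ((-165 + 90*96*101) + ((-6325 - 5653) - 13110))/(-9666 + 138) = ((-165 + 872640) + (-11978 - 13110))/(-9528) = (872475 - 25088)*(-1/9528) = 847387*(-1/9528) = -847387/9528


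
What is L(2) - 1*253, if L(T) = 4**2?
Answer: -237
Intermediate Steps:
L(T) = 16
L(2) - 1*253 = 16 - 1*253 = 16 - 253 = -237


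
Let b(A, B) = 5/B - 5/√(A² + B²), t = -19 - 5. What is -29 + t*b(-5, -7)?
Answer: -83/7 + 60*√74/37 ≈ 2.0926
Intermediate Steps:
t = -24
b(A, B) = -5/√(A² + B²) + 5/B (b(A, B) = 5/B - 5/√(A² + B²) = -5/√(A² + B²) + 5/B)
-29 + t*b(-5, -7) = -29 - 24*(-5/√((-5)² + (-7)²) + 5/(-7)) = -29 - 24*(-5/√(25 + 49) + 5*(-⅐)) = -29 - 24*(-5*√74/74 - 5/7) = -29 - 24*(-5/7 - 5*√74/74) = -29 + (120/7 + 60*√74/37) = -83/7 + 60*√74/37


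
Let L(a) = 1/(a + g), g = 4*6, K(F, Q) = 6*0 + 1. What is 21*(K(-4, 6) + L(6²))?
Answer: 427/20 ≈ 21.350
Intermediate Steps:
K(F, Q) = 1 (K(F, Q) = 0 + 1 = 1)
g = 24
L(a) = 1/(24 + a) (L(a) = 1/(a + 24) = 1/(24 + a))
21*(K(-4, 6) + L(6²)) = 21*(1 + 1/(24 + 6²)) = 21*(1 + 1/(24 + 36)) = 21*(1 + 1/60) = 21*(61/60) = 427/20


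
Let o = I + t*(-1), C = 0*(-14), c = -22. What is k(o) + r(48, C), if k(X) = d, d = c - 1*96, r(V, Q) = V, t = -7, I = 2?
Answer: -70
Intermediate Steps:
C = 0
o = 9 (o = 2 - 7*(-1) = 2 + 7 = 9)
d = -118 (d = -22 - 1*96 = -22 - 96 = -118)
k(X) = -118
k(o) + r(48, C) = -118 + 48 = -70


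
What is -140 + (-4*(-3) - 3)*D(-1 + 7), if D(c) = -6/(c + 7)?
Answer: -1874/13 ≈ -144.15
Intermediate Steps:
D(c) = -6/(7 + c)
-140 + (-4*(-3) - 3)*D(-1 + 7) = -140 + (-4*(-3) - 3)*(-6/(7 + (-1 + 7))) = -140 + (12 - 3)*(-6/(7 + 6)) = -140 + 9*(-6/13) = -140 - 54/13 = -1874/13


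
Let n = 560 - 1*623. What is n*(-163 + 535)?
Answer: -23436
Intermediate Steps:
n = -63 (n = 560 - 623 = -63)
n*(-163 + 535) = -63*(-163 + 535) = -63*372 = -23436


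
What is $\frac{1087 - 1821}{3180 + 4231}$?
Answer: $- \frac{734}{7411} \approx -0.099042$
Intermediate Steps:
$\frac{1087 - 1821}{3180 + 4231} = - \frac{734}{7411}$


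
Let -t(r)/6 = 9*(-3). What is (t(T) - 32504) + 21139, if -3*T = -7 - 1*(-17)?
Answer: -11203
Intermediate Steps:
T = -10/3 (T = -(-7 - 1*(-17))/3 = -(-7 + 17)/3 = -⅓*10 = -10/3 ≈ -3.3333)
t(r) = 162 (t(r) = -54*(-3) = -6*(-27) = 162)
(t(T) - 32504) + 21139 = (162 - 32504) + 21139 = -32342 + 21139 = -11203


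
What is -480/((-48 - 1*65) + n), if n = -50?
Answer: 480/163 ≈ 2.9448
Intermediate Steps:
-480/((-48 - 1*65) + n) = -480/((-48 - 1*65) - 50) = -480/((-48 - 65) - 50) = -480/(-113 - 50) = -480/(-163) = -1/163*(-480) = 480/163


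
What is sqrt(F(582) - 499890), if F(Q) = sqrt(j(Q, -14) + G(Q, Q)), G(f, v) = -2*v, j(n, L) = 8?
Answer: sqrt(-499890 + 34*I) ≈ 0.024 + 707.03*I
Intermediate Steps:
F(Q) = sqrt(8 - 2*Q)
sqrt(F(582) - 499890) = sqrt(sqrt(8 - 2*582) - 499890) = sqrt(sqrt(8 - 1164) - 499890) = sqrt(sqrt(-1156) - 499890) = sqrt(34*I - 499890) = sqrt(-499890 + 34*I)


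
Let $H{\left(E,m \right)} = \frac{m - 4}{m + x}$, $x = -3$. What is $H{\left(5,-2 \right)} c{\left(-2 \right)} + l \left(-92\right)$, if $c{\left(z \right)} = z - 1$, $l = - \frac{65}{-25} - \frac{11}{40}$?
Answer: $- \frac{435}{2} \approx -217.5$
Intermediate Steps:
$l = \frac{93}{40}$ ($l = \left(-65\right) \left(- \frac{1}{25}\right) - \frac{11}{40} = \frac{13}{5} - \frac{11}{40} = \frac{93}{40} \approx 2.325$)
$c{\left(z \right)} = -1 + z$
$H{\left(E,m \right)} = \frac{-4 + m}{-3 + m}$ ($H{\left(E,m \right)} = \frac{m - 4}{m - 3} = \frac{-4 + m}{-3 + m}$)
$H{\left(5,-2 \right)} c{\left(-2 \right)} + l \left(-92\right) = \frac{-4 - 2}{-3 - 2} \left(-1 - 2\right) + \frac{93}{40} \left(-92\right) = \frac{1}{-5} \left(-6\right) \left(-3\right) - \frac{2139}{10} = \left(- \frac{1}{5}\right) \left(-6\right) \left(-3\right) - \frac{2139}{10} = \frac{6}{5} \left(-3\right) - \frac{2139}{10} = - \frac{18}{5} - \frac{2139}{10} = - \frac{435}{2}$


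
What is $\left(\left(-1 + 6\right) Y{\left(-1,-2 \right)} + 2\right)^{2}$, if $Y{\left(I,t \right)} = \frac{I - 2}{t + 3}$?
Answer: $169$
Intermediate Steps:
$Y{\left(I,t \right)} = \frac{-2 + I}{3 + t}$
$\left(\left(-1 + 6\right) Y{\left(-1,-2 \right)} + 2\right)^{2} = \left(\left(-1 + 6\right) \frac{-2 - 1}{3 - 2} + 2\right)^{2} = \left(5 \cdot 1^{-1} \left(-3\right) + 2\right)^{2} = \left(5 \cdot 1 \left(-3\right) + 2\right)^{2} = \left(5 \left(-3\right) + 2\right)^{2} = \left(-15 + 2\right)^{2} = \left(-13\right)^{2} = 169$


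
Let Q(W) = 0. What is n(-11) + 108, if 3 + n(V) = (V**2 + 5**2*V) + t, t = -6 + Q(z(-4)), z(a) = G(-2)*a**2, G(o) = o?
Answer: -55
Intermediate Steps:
z(a) = -2*a**2
t = -6 (t = -6 + 0 = -6)
n(V) = -9 + V**2 + 25*V (n(V) = -3 + ((V**2 + 5**2*V) - 6) = -3 + ((V**2 + 25*V) - 6) = -3 + (-6 + V**2 + 25*V) = -9 + V**2 + 25*V)
n(-11) + 108 = (-9 + (-11)**2 + 25*(-11)) + 108 = (-9 + 121 - 275) + 108 = -163 + 108 = -55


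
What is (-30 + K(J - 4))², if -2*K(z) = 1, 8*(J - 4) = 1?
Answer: 3721/4 ≈ 930.25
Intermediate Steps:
J = 33/8 (J = 4 + (⅛)*1 = 4 + ⅛ = 33/8 ≈ 4.1250)
K(z) = -½ (K(z) = -½*1 = -½)
(-30 + K(J - 4))² = (-30 - ½)² = (-61/2)² = 3721/4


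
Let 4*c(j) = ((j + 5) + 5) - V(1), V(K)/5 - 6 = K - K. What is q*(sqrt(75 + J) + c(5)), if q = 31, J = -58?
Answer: -465/4 + 31*sqrt(17) ≈ 11.566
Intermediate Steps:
V(K) = 30 (V(K) = 30 + 5*(K - K) = 30 + 5*0 = 30 + 0 = 30)
c(j) = -5 + j/4 (c(j) = (((j + 5) + 5) - 1*30)/4 = (((5 + j) + 5) - 30)/4 = ((10 + j) - 30)/4 = (-20 + j)/4 = -5 + j/4)
q*(sqrt(75 + J) + c(5)) = 31*(sqrt(75 - 58) + (-5 + (1/4)*5)) = 31*(sqrt(17) + (-5 + 5/4)) = 31*(sqrt(17) - 15/4) = 31*(-15/4 + sqrt(17)) = -465/4 + 31*sqrt(17)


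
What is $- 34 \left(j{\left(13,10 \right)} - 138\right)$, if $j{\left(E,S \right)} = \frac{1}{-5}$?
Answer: $\frac{23494}{5} \approx 4698.8$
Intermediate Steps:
$j{\left(E,S \right)} = - \frac{1}{5}$
$- 34 \left(j{\left(13,10 \right)} - 138\right) = - 34 \left(- \frac{1}{5} - 138\right) = \left(-34\right) \left(- \frac{691}{5}\right) = \frac{23494}{5}$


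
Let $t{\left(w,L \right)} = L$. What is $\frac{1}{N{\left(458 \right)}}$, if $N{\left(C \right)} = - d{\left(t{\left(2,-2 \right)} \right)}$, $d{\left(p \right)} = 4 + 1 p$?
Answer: $- \frac{1}{2} \approx -0.5$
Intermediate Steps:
$d{\left(p \right)} = 4 + p$
$N{\left(C \right)} = -2$ ($N{\left(C \right)} = - (4 - 2) = \left(-1\right) 2 = -2$)
$\frac{1}{N{\left(458 \right)}} = \frac{1}{-2} = - \frac{1}{2}$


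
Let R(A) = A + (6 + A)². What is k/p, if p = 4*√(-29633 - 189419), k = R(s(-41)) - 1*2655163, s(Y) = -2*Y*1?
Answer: 2647337*I*√54763/438104 ≈ 1414.1*I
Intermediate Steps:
s(Y) = -2*Y
k = -2647337 (k = (-2*(-41) + (6 - 2*(-41))²) - 1*2655163 = (82 + (6 + 82)²) - 2655163 = (82 + 88²) - 2655163 = (82 + 7744) - 2655163 = 7826 - 2655163 = -2647337)
p = 8*I*√54763 (p = 4*√(-219052) = 4*(2*I*√54763) = 8*I*√54763 ≈ 1872.1*I)
k/p = -2647337*(-I*√54763/438104) = -(-2647337)*I*√54763/438104 = 2647337*I*√54763/438104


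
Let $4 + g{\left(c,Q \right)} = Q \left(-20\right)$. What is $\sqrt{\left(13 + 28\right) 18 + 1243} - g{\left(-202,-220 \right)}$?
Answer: $-4396 + \sqrt{1981} \approx -4351.5$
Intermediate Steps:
$g{\left(c,Q \right)} = -4 - 20 Q$ ($g{\left(c,Q \right)} = -4 + Q \left(-20\right) = -4 - 20 Q$)
$\sqrt{\left(13 + 28\right) 18 + 1243} - g{\left(-202,-220 \right)} = \sqrt{\left(13 + 28\right) 18 + 1243} - \left(-4 - -4400\right) = \sqrt{41 \cdot 18 + 1243} - \left(-4 + 4400\right) = \sqrt{738 + 1243} - 4396 = \sqrt{1981} - 4396 = -4396 + \sqrt{1981}$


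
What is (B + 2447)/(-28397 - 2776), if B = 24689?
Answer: -27136/31173 ≈ -0.87050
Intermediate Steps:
(B + 2447)/(-28397 - 2776) = (24689 + 2447)/(-28397 - 2776) = 27136/(-31173) = 27136*(-1/31173) = -27136/31173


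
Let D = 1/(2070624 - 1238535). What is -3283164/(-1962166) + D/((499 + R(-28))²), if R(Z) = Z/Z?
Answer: 341485581200481083/204087093096750000 ≈ 1.6732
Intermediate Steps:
R(Z) = 1
D = 1/832089 ≈ 1.2018e-6
-3283164/(-1962166) + D/((499 + R(-28))²) = -3283164/(-1962166) + 1/(832089*((499 + 1)²)) = -3283164*(-1/1962166) + 1/(832089*(500²)) = 1641582/981083 + (1/832089)/250000 = 1641582/981083 + (1/832089)*(1/250000) = 1641582/981083 + 1/208022250000 = 341485581200481083/204087093096750000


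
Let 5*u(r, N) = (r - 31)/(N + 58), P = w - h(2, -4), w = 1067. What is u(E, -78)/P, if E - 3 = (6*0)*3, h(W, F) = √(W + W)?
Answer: 7/26625 ≈ 0.00026291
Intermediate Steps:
h(W, F) = √2*√W (h(W, F) = √(2*W) = √2*√W)
P = 1065 (P = 1067 - √2*√2 = 1067 - 1*2 = 1067 - 2 = 1065)
E = 3 (E = 3 + (6*0)*3 = 3 + 0*3 = 3 + 0 = 3)
u(r, N) = (-31 + r)/(5*(58 + N)) (u(r, N) = ((r - 31)/(N + 58))/5 = ((-31 + r)/(58 + N))/5 = (-31 + r)/(5*(58 + N)))
u(E, -78)/P = ((-31 + 3)/(5*(58 - 78)))/1065 = ((⅕)*(-28)/(-20))*(1/1065) = ((⅕)*(-1/20)*(-28))*(1/1065) = (7/25)*(1/1065) = 7/26625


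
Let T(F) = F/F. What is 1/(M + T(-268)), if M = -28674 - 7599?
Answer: -1/36272 ≈ -2.7569e-5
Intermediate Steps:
T(F) = 1
M = -36273
1/(M + T(-268)) = 1/(-36273 + 1) = 1/(-36272) = -1/36272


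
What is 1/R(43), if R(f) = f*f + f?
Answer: 1/1892 ≈ 0.00052854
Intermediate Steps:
R(f) = f + f² (R(f) = f² + f = f + f²)
1/R(43) = 1/(43*(1 + 43)) = 1/(43*44) = 1/1892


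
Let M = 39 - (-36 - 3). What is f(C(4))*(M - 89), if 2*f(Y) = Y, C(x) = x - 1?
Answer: -33/2 ≈ -16.500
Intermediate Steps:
C(x) = -1 + x
f(Y) = Y/2
M = 78 (M = 39 - 1*(-39) = 39 + 39 = 78)
f(C(4))*(M - 89) = ((-1 + 4)/2)*(78 - 89) = ((½)*3)*(-11) = (3/2)*(-11) = -33/2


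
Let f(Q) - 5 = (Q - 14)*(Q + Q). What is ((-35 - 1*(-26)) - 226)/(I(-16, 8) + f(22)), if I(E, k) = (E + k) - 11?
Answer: -235/338 ≈ -0.69527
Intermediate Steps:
f(Q) = 5 + 2*Q*(-14 + Q) (f(Q) = 5 + (Q - 14)*(Q + Q) = 5 + (-14 + Q)*(2*Q) = 5 + 2*Q*(-14 + Q))
I(E, k) = -11 + E + k
((-35 - 1*(-26)) - 226)/(I(-16, 8) + f(22)) = ((-35 - 1*(-26)) - 226)/((-11 - 16 + 8) + (5 - 28*22 + 2*22²)) = ((-35 + 26) - 226)/(-19 + (5 - 616 + 2*484)) = (-9 - 226)/(-19 + (5 - 616 + 968)) = -235/(-19 + 357) = -235/338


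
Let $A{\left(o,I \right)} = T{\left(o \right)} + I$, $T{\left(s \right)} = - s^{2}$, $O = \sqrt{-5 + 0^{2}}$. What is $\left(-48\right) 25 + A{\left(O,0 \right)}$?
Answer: $-1195$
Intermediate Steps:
$O = i \sqrt{5}$ ($O = \sqrt{-5 + 0} = \sqrt{-5} = i \sqrt{5} \approx 2.2361 i$)
$A{\left(o,I \right)} = I - o^{2}$ ($A{\left(o,I \right)} = - o^{2} + I = I - o^{2}$)
$\left(-48\right) 25 + A{\left(O,0 \right)} = \left(-48\right) 25 + \left(0 - \left(i \sqrt{5}\right)^{2}\right) = -1200 + \left(0 - -5\right) = -1200 + \left(0 + 5\right) = -1200 + 5 = -1195$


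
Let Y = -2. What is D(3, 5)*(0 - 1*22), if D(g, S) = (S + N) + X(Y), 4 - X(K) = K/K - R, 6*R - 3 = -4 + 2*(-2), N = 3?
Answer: -671/3 ≈ -223.67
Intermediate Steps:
R = -5/6 (R = 1/2 + (-4 + 2*(-2))/6 = 1/2 + (-4 - 4)/6 = 1/2 + (1/6)*(-8) = 1/2 - 4/3 = -5/6 ≈ -0.83333)
X(K) = 13/6 (X(K) = 4 - (K/K - 1*(-5/6)) = 4 - (1 + 5/6) = 4 - 1*11/6 = 4 - 11/6 = 13/6)
D(g, S) = 31/6 + S (D(g, S) = (S + 3) + 13/6 = (3 + S) + 13/6 = 31/6 + S)
D(3, 5)*(0 - 1*22) = (31/6 + 5)*(0 - 1*22) = 61*(0 - 22)/6 = (61/6)*(-22) = -671/3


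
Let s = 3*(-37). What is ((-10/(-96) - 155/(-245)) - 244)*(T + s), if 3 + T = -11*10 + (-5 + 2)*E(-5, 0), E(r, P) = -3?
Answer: 123013325/2352 ≈ 52302.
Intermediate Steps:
T = -104 (T = -3 + (-11*10 + (-5 + 2)*(-3)) = -3 + (-110 - 3*(-3)) = -3 + (-110 + 9) = -3 - 101 = -104)
s = -111
((-10/(-96) - 155/(-245)) - 244)*(T + s) = ((-10/(-96) - 155/(-245)) - 244)*(-104 - 111) = ((-10*(-1/96) - 155*(-1/245)) - 244)*(-215) = ((5/48 + 31/49) - 244)*(-215) = (1733/2352 - 244)*(-215) = -572155/2352*(-215) = 123013325/2352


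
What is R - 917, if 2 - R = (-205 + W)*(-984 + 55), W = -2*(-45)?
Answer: -107750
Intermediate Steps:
W = 90
R = -106833 (R = 2 - (-205 + 90)*(-984 + 55) = 2 - (-115)*(-929) = 2 - 1*106835 = 2 - 106835 = -106833)
R - 917 = -106833 - 917 = -107750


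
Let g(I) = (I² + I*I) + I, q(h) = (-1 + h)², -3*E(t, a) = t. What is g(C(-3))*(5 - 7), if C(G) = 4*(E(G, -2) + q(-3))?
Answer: -18632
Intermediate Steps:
E(t, a) = -t/3
C(G) = 64 - 4*G/3 (C(G) = 4*(-G/3 + (-1 - 3)²) = 4*(-G/3 + (-4)²) = 4*(-G/3 + 16) = 4*(16 - G/3) = 64 - 4*G/3)
g(I) = I + 2*I² (g(I) = (I² + I²) + I = 2*I² + I = I + 2*I²)
g(C(-3))*(5 - 7) = ((64 - 4/3*(-3))*(1 + 2*(64 - 4/3*(-3))))*(5 - 7) = ((64 + 4)*(1 + 2*(64 + 4)))*(-2) = (68*(1 + 2*68))*(-2) = (68*(1 + 136))*(-2) = (68*137)*(-2) = 9316*(-2) = -18632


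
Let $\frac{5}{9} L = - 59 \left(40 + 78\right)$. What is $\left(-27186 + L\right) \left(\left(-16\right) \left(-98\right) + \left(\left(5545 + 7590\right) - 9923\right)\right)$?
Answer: $-189850128$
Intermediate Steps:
$L = - \frac{62658}{5}$ ($L = \frac{9 \left(- 59 \left(40 + 78\right)\right)}{5} = \frac{9 \left(\left(-59\right) 118\right)}{5} = \frac{9}{5} \left(-6962\right) = - \frac{62658}{5} \approx -12532.0$)
$\left(-27186 + L\right) \left(\left(-16\right) \left(-98\right) + \left(\left(5545 + 7590\right) - 9923\right)\right) = \left(-27186 - \frac{62658}{5}\right) \left(\left(-16\right) \left(-98\right) + \left(\left(5545 + 7590\right) - 9923\right)\right) = - \frac{198588 \left(1568 + \left(13135 - 9923\right)\right)}{5} = - \frac{198588 \left(1568 + 3212\right)}{5} = \left(- \frac{198588}{5}\right) 4780 = -189850128$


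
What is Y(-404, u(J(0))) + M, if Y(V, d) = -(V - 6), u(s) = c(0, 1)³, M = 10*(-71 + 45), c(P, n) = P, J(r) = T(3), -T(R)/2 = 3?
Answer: 150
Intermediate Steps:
T(R) = -6 (T(R) = -2*3 = -6)
J(r) = -6
M = -260 (M = 10*(-26) = -260)
u(s) = 0 (u(s) = 0³ = 0)
Y(V, d) = 6 - V (Y(V, d) = -(-6 + V) = 6 - V)
Y(-404, u(J(0))) + M = (6 - 1*(-404)) - 260 = (6 + 404) - 260 = 410 - 260 = 150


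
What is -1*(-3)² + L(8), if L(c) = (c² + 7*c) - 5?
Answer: 106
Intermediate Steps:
L(c) = -5 + c² + 7*c
-1*(-3)² + L(8) = -1*(-3)² + (-5 + 8² + 7*8) = -1*9 + (-5 + 64 + 56) = -9 + 115 = 106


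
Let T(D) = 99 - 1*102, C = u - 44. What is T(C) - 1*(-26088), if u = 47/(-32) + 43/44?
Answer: 26085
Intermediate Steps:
u = -173/352 (u = 47*(-1/32) + 43*(1/44) = -47/32 + 43/44 = -173/352 ≈ -0.49148)
C = -15661/352 (C = -173/352 - 44 = -15661/352 ≈ -44.491)
T(D) = -3 (T(D) = 99 - 102 = -3)
T(C) - 1*(-26088) = -3 - 1*(-26088) = -3 + 26088 = 26085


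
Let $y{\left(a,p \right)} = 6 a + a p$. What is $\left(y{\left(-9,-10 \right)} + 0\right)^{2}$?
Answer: $1296$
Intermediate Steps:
$\left(y{\left(-9,-10 \right)} + 0\right)^{2} = \left(- 9 \left(6 - 10\right) + 0\right)^{2} = \left(\left(-9\right) \left(-4\right) + 0\right)^{2} = \left(36 + 0\right)^{2} = 36^{2} = 1296$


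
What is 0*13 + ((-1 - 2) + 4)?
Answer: 1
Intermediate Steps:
0*13 + ((-1 - 2) + 4) = 0 + (-3 + 4) = 0 + 1 = 1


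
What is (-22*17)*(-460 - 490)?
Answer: 355300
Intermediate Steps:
(-22*17)*(-460 - 490) = -374*(-950) = 355300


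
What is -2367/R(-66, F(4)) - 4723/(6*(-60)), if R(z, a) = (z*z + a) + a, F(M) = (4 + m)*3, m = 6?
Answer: 833527/66240 ≈ 12.583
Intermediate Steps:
F(M) = 30 (F(M) = (4 + 6)*3 = 10*3 = 30)
R(z, a) = z² + 2*a (R(z, a) = (z² + a) + a = (a + z²) + a = z² + 2*a)
-2367/R(-66, F(4)) - 4723/(6*(-60)) = -2367/((-66)² + 2*30) - 4723/(6*(-60)) = -2367/(4356 + 60) - 4723/(-360) = -2367/4416 - 4723*(-1/360) = -2367*1/4416 + 4723/360 = -789/1472 + 4723/360 = 833527/66240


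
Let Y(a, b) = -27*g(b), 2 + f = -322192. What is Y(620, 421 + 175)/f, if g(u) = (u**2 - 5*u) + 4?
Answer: 1585080/53699 ≈ 29.518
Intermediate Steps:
f = -322194 (f = -2 - 322192 = -322194)
g(u) = 4 + u**2 - 5*u
Y(a, b) = -108 - 27*b**2 + 135*b (Y(a, b) = -27*(4 + b**2 - 5*b) = -108 - 27*b**2 + 135*b)
Y(620, 421 + 175)/f = (-108 - 27*(421 + 175)**2 + 135*(421 + 175))/(-322194) = (-108 - 27*596**2 + 135*596)*(-1/322194) = (-108 - 27*355216 + 80460)*(-1/322194) = (-108 - 9590832 + 80460)*(-1/322194) = -9510480*(-1/322194) = 1585080/53699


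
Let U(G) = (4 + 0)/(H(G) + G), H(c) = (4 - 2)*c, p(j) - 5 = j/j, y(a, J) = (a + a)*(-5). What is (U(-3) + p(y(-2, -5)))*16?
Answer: 800/9 ≈ 88.889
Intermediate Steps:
y(a, J) = -10*a (y(a, J) = (2*a)*(-5) = -10*a)
p(j) = 6 (p(j) = 5 + j/j = 5 + 1 = 6)
H(c) = 2*c
U(G) = 4/(3*G) (U(G) = (4 + 0)/(2*G + G) = 4/((3*G)) = 4*(1/(3*G)) = 4/(3*G))
(U(-3) + p(y(-2, -5)))*16 = ((4/3)/(-3) + 6)*16 = ((4/3)*(-⅓) + 6)*16 = (-4/9 + 6)*16 = (50/9)*16 = 800/9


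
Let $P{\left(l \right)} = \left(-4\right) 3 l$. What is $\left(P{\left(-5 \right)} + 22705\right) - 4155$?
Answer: $18610$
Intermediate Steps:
$P{\left(l \right)} = - 12 l$
$\left(P{\left(-5 \right)} + 22705\right) - 4155 = \left(\left(-12\right) \left(-5\right) + 22705\right) - 4155 = \left(60 + 22705\right) - 4155 = 22765 - 4155 = 18610$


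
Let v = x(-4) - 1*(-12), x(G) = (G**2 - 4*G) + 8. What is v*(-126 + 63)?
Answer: -3276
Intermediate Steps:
x(G) = 8 + G**2 - 4*G
v = 52 (v = (8 + (-4)**2 - 4*(-4)) - 1*(-12) = (8 + 16 + 16) + 12 = 40 + 12 = 52)
v*(-126 + 63) = 52*(-126 + 63) = 52*(-63) = -3276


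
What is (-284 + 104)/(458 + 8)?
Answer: -90/233 ≈ -0.38627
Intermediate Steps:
(-284 + 104)/(458 + 8) = -180/466 = -180*1/466 = -90/233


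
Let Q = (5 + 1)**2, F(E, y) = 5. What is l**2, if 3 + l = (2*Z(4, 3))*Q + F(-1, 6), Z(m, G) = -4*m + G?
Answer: 872356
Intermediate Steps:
Z(m, G) = G - 4*m
Q = 36 (Q = 6**2 = 36)
l = -934 (l = -3 + ((2*(3 - 4*4))*36 + 5) = -3 + ((2*(3 - 16))*36 + 5) = -3 + ((2*(-13))*36 + 5) = -3 + (-26*36 + 5) = -3 + (-936 + 5) = -3 - 931 = -934)
l**2 = (-934)**2 = 872356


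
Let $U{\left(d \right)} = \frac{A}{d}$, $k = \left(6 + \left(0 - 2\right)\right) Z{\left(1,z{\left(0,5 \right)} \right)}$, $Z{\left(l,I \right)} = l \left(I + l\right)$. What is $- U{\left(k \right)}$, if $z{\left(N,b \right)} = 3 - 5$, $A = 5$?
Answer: $\frac{5}{4} \approx 1.25$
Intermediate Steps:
$z{\left(N,b \right)} = -2$
$k = -4$ ($k = \left(6 + \left(0 - 2\right)\right) 1 \left(-2 + 1\right) = \left(6 + \left(0 - 2\right)\right) 1 \left(-1\right) = \left(6 - 2\right) \left(-1\right) = 4 \left(-1\right) = -4$)
$U{\left(d \right)} = \frac{5}{d}$
$- U{\left(k \right)} = - \frac{5}{-4} = - \frac{5 \left(-1\right)}{4} = \left(-1\right) \left(- \frac{5}{4}\right) = \frac{5}{4}$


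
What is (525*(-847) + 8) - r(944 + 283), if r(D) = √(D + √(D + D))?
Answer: -444667 - √(1227 + √2454) ≈ -4.4470e+5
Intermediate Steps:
r(D) = √(D + √2*√D) (r(D) = √(D + √(2*D)) = √(D + √2*√D))
(525*(-847) + 8) - r(944 + 283) = (525*(-847) + 8) - √((944 + 283) + √2*√(944 + 283)) = (-444675 + 8) - √(1227 + √2*√1227) = -444667 - √(1227 + √2454)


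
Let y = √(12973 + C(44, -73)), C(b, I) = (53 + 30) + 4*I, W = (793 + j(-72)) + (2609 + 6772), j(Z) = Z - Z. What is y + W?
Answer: 10174 + 2*√3191 ≈ 10287.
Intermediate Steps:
j(Z) = 0
W = 10174 (W = (793 + 0) + (2609 + 6772) = 793 + 9381 = 10174)
C(b, I) = 83 + 4*I
y = 2*√3191 (y = √(12973 + (83 + 4*(-73))) = √(12973 + (83 - 292)) = √(12973 - 209) = √12764 = 2*√3191 ≈ 112.98)
y + W = 2*√3191 + 10174 = 10174 + 2*√3191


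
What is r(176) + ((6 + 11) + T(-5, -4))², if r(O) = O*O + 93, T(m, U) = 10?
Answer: 31798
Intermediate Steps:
r(O) = 93 + O² (r(O) = O² + 93 = 93 + O²)
r(176) + ((6 + 11) + T(-5, -4))² = (93 + 176²) + ((6 + 11) + 10)² = (93 + 30976) + (17 + 10)² = 31069 + 27² = 31069 + 729 = 31798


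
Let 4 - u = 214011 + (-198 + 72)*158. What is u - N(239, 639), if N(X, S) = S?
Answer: -194738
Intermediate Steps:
u = -194099 (u = 4 - (214011 + (-198 + 72)*158) = 4 - (214011 - 126*158) = 4 - (214011 - 19908) = 4 - 1*194103 = 4 - 194103 = -194099)
u - N(239, 639) = -194099 - 1*639 = -194099 - 639 = -194738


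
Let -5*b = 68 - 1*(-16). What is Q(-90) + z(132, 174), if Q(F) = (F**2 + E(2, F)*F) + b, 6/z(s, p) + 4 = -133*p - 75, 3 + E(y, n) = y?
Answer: 948949356/116105 ≈ 8173.2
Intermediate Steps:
E(y, n) = -3 + y
z(s, p) = 6/(-79 - 133*p) (z(s, p) = 6/(-4 + (-133*p - 75)) = 6/(-4 + (-75 - 133*p)) = 6/(-79 - 133*p))
b = -84/5 (b = -(68 - 1*(-16))/5 = -(68 + 16)/5 = -1/5*84 = -84/5 ≈ -16.800)
Q(F) = -84/5 + F**2 - F (Q(F) = (F**2 + (-3 + 2)*F) - 84/5 = (F**2 - F) - 84/5 = -84/5 + F**2 - F)
Q(-90) + z(132, 174) = (-84/5 + (-90)**2 - 1*(-90)) - 6/(79 + 133*174) = (-84/5 + 8100 + 90) - 6/(79 + 23142) = 40866/5 - 6/23221 = 948949356/116105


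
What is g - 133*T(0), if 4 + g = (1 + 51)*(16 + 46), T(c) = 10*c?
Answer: 3220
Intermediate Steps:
g = 3220 (g = -4 + (1 + 51)*(16 + 46) = -4 + 52*62 = -4 + 3224 = 3220)
g - 133*T(0) = 3220 - 1330*0 = 3220 - 133*0 = 3220 + 0 = 3220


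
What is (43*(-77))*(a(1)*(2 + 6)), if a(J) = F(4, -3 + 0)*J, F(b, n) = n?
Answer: 79464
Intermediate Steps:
a(J) = -3*J (a(J) = (-3 + 0)*J = -3*J)
(43*(-77))*(a(1)*(2 + 6)) = (43*(-77))*((-3*1)*(2 + 6)) = -(-9933)*8 = -3311*(-24) = 79464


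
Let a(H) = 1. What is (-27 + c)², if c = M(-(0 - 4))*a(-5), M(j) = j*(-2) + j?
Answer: 961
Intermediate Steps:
M(j) = -j (M(j) = -2*j + j = -j)
c = -4 (c = -(-1)*(0 - 4)*1 = -(-1)*(-4)*1 = -1*4*1 = -4*1 = -4)
(-27 + c)² = (-27 - 4)² = (-31)² = 961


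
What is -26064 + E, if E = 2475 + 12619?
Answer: -10970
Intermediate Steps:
E = 15094
-26064 + E = -26064 + 15094 = -10970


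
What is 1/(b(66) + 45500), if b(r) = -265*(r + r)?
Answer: 1/10520 ≈ 9.5057e-5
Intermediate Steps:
b(r) = -530*r
1/(b(66) + 45500) = 1/(-530*66 + 45500) = 1/(-34980 + 45500) = 1/10520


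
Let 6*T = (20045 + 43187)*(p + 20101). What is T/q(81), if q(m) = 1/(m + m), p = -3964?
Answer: 27550119168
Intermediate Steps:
T = 170062464 (T = ((20045 + 43187)*(-3964 + 20101))/6 = (63232*16137)/6 = (⅙)*1020374784 = 170062464)
q(m) = 1/(2*m)
T/q(81) = 170062464/(((½)/81)) = 170062464/(((½)*(1/81))) = 170062464/(1/162) = 170062464*162 = 27550119168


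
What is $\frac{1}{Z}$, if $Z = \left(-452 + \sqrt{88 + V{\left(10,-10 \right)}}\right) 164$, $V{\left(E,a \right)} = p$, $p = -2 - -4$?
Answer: $- \frac{113}{8372774} - \frac{3 \sqrt{10}}{33491096} \approx -1.3779 \cdot 10^{-5}$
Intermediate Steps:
$p = 2$ ($p = -2 + 4 = 2$)
$V{\left(E,a \right)} = 2$
$Z = -74128 + 492 \sqrt{10}$ ($Z = \left(-452 + \sqrt{88 + 2}\right) 164 = \left(-452 + \sqrt{90}\right) 164 = \left(-452 + 3 \sqrt{10}\right) 164 = -74128 + 492 \sqrt{10} \approx -72572.0$)
$\frac{1}{Z} = \frac{1}{-74128 + 492 \sqrt{10}}$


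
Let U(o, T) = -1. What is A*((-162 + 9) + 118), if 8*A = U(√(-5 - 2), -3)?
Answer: 35/8 ≈ 4.3750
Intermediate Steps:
A = -⅛ (A = (⅛)*(-1) = -⅛ ≈ -0.12500)
A*((-162 + 9) + 118) = -((-162 + 9) + 118)/8 = -(-153 + 118)/8 = -⅛*(-35) = 35/8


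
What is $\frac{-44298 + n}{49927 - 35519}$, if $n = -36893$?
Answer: $- \frac{81191}{14408} \approx -5.6351$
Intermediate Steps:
$\frac{-44298 + n}{49927 - 35519} = \frac{-44298 - 36893}{49927 - 35519} = - \frac{81191}{14408}$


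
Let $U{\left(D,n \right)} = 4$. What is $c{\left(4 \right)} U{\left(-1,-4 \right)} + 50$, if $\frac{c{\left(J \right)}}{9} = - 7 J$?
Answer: $-958$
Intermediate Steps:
$c{\left(J \right)} = - 63 J$ ($c{\left(J \right)} = 9 \left(- 7 J\right) = - 63 J$)
$c{\left(4 \right)} U{\left(-1,-4 \right)} + 50 = \left(-63\right) 4 \cdot 4 + 50 = \left(-252\right) 4 + 50 = -1008 + 50 = -958$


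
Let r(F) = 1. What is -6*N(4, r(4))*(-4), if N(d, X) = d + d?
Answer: 192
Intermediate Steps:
N(d, X) = 2*d
-6*N(4, r(4))*(-4) = -12*4*(-4) = -6*8*(-4) = -48*(-4) = 192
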